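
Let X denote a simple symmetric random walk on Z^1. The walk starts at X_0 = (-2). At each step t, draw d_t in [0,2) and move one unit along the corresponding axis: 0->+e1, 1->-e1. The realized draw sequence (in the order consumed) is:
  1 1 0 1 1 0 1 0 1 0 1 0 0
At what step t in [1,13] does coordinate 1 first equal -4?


t=0: X=(-2), d=1 → -e1, X_1=(-3)
t=1: X=(-3), d=1 → -e1, X_2=(-4)
t=2: X=(-4), d=0 → +e1, X_3=(-3)
t=3: X=(-3), d=1 → -e1, X_4=(-4)
t=4: X=(-4), d=1 → -e1, X_5=(-5)
t=5: X=(-5), d=0 → +e1, X_6=(-4)
t=6: X=(-4), d=1 → -e1, X_7=(-5)
t=7: X=(-5), d=0 → +e1, X_8=(-4)
t=8: X=(-4), d=1 → -e1, X_9=(-5)
t=9: X=(-5), d=0 → +e1, X_10=(-4)
t=10: X=(-4), d=1 → -e1, X_11=(-5)
t=11: X=(-5), d=0 → +e1, X_12=(-4)
t=12: X=(-4), d=0 → +e1, X_13=(-3)

2


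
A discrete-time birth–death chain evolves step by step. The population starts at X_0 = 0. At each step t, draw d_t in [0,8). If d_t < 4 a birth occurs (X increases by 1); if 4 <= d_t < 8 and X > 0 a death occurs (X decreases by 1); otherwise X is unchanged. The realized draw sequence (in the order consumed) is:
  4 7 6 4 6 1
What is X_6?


1

t=0: X=0, d=4 → hold, X_1=0
t=1: X=0, d=7 → hold, X_2=0
t=2: X=0, d=6 → hold, X_3=0
t=3: X=0, d=4 → hold, X_4=0
t=4: X=0, d=6 → hold, X_5=0
t=5: X=0, d=1 → birth, X_6=1


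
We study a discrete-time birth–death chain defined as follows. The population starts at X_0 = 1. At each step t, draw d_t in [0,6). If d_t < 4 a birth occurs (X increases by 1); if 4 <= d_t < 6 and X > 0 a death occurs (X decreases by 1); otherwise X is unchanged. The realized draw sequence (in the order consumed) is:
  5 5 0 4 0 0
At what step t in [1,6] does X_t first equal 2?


6

t=0: X=1, d=5 → death, X_1=0
t=1: X=0, d=5 → hold, X_2=0
t=2: X=0, d=0 → birth, X_3=1
t=3: X=1, d=4 → death, X_4=0
t=4: X=0, d=0 → birth, X_5=1
t=5: X=1, d=0 → birth, X_6=2


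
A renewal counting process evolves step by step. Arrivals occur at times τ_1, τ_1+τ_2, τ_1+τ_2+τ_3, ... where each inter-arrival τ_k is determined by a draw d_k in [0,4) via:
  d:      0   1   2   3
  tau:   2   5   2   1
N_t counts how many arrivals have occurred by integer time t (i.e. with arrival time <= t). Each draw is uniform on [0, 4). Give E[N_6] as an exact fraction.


Inter-arrival values over d=0..3: [2, 5, 2, 1]
Each d has probability 1/4, so the pmf of τ is: f(1) = 1/4, f(2) = 1/2, f(5) = 1/4
Renewal equation for m(n) = E[N_n]: condition on τ_1 = k (if k <= n, one arrival plus a fresh copy on the remaining n−k steps): m(n) = F(n) + Σ_{k<=n} f(k)·m(n−k), where F(n) = P(τ <= n) and m(0) = 0
m(1) = F(1) = 1/4
m(2) = F(2) + f(1)·m(1) = 3/4 + 1/4·1/4 = 13/16
m(3) = F(3) + f(1)·m(2) + f(2)·m(1) = 3/4 + 1/4·13/16 + 1/2·1/4 = 69/64
m(4) = F(4) + f(1)·m(3) + f(2)·m(2) = 3/4 + 1/4·69/64 + 1/2·13/16 = 365/256
m(5) = F(5) + f(1)·m(4) + f(2)·m(3) = 1 + 1/4·365/256 + 1/2·69/64 = 1941/1024
m(6) = F(6) + f(1)·m(5) + f(2)·m(4) + f(5)·m(1) = 1 + 1/4·1941/1024 + 1/2·365/256 + 1/4·1/4 = 9213/4096
E[N_6] = m(6) = 9213/4096

9213/4096


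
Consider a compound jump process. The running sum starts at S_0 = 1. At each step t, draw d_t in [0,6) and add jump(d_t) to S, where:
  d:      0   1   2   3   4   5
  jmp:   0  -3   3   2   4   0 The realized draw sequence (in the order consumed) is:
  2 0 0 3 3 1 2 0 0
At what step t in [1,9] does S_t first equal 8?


5

t=0: S=1, d=2, jump=3, S_1=4
t=1: S=4, d=0, jump=0, S_2=4
t=2: S=4, d=0, jump=0, S_3=4
t=3: S=4, d=3, jump=2, S_4=6
t=4: S=6, d=3, jump=2, S_5=8
t=5: S=8, d=1, jump=-3, S_6=5
t=6: S=5, d=2, jump=3, S_7=8
t=7: S=8, d=0, jump=0, S_8=8
t=8: S=8, d=0, jump=0, S_9=8


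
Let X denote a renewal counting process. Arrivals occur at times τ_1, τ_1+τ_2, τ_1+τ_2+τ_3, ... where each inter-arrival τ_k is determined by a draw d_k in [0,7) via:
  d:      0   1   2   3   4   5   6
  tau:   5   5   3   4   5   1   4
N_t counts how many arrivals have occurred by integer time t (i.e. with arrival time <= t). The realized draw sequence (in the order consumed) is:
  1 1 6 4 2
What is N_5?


draw d_1=1: τ_1=5, arrival time A_1=5
draw d_2=1: τ_2=5, arrival time A_2=10
draw d_3=6: τ_3=4, arrival time A_3=14
draw d_4=4: τ_4=5, arrival time A_4=19
draw d_5=2: τ_5=3, arrival time A_5=22
N_t over t=0..5: 0:0 1:0 2:0 3:0 4:0 5:1

1


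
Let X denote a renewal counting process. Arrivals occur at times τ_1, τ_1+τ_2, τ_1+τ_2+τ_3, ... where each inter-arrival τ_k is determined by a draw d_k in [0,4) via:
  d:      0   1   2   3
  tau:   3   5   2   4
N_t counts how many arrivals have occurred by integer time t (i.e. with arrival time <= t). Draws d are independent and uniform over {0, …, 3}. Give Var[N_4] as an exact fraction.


71/256

Inter-arrival values over d=0..3: [3, 5, 2, 4]
Each d has probability 1/4, so the pmf of τ is: f(2) = 1/4, f(3) = 1/4, f(4) = 1/4, f(5) = 1/4
Let p_n(j) = P(N_n = j), with p_0 = [1]. Condition on τ_1: p_n(0) = P(τ > n), and for j >= 1, p_n(j) = Σ_{k<=n} f(k)·p_{n−k}(j−1)
p_1 = [1]  (j = 0)
p_2 = [3/4, 1/4]  (j = 0..1)
p_3 = [1/2, 1/2]  (j = 0..1)
p_4 = [1/4, 11/16, 1/16]  (j = 0..2)
E[N_4] = Σ j·p_4(j) = 13/16;  E[N_4²] = Σ j²·p_4(j) = 15/16
Var[N_4] = 15/16 − (13/16)² = 71/256


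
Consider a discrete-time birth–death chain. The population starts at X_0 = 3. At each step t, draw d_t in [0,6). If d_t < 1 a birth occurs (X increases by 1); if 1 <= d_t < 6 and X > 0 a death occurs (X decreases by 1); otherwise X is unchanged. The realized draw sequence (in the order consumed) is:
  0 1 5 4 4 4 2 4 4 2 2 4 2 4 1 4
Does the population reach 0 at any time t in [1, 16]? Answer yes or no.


yes

t=0: X=3, d=0 → birth, X_1=4
t=1: X=4, d=1 → death, X_2=3
t=2: X=3, d=5 → death, X_3=2
t=3: X=2, d=4 → death, X_4=1
t=4: X=1, d=4 → death, X_5=0
t=5: X=0, d=4 → hold, X_6=0
t=6: X=0, d=2 → hold, X_7=0
t=7: X=0, d=4 → hold, X_8=0
t=8: X=0, d=4 → hold, X_9=0
t=9: X=0, d=2 → hold, X_10=0
t=10: X=0, d=2 → hold, X_11=0
t=11: X=0, d=4 → hold, X_12=0
t=12: X=0, d=2 → hold, X_13=0
t=13: X=0, d=4 → hold, X_14=0
t=14: X=0, d=1 → hold, X_15=0
t=15: X=0, d=4 → hold, X_16=0


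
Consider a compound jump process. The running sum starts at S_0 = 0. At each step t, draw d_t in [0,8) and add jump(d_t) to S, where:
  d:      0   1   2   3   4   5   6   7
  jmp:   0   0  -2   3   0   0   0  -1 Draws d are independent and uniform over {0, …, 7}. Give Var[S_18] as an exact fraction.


63/2

Outcome values over d=0..7: [0, 0, -2, 3, 0, 0, 0, -1]
Σy = 0, Σy² = 14, M = 8
μ = 0/8 = 0,  σ² = 14/8 − (0)² = 7/4
Independent increments: Var[S_18] = 18·σ² = 18·(7/4) = 63/2


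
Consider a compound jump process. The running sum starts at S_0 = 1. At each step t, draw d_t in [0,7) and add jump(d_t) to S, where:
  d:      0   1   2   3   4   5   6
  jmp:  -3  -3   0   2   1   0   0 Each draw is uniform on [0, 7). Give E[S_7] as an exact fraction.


Outcome values over d=0..6: [-3, -3, 0, 2, 1, 0, 0]
Σy = -3, Σy² = 23, M = 7
μ = -3/7 = -3/7,  σ² = 23/7 − (-3/7)² = 152/49
E[S_7] = 1 + 7·(-3/7) = -2

-2


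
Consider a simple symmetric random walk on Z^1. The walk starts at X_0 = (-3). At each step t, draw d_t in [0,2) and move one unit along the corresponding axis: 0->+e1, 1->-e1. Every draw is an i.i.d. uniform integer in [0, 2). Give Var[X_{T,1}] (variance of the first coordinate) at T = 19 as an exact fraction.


Outcome values over d=0..1: [1, -1]
Σy = 0, Σy² = 2, M = 2
μ = 0/2 = 0,  σ² = 2/2 − (0)² = 1
Independent increments: Var[X_19] = 19·σ² = 19·(1) = 19

19


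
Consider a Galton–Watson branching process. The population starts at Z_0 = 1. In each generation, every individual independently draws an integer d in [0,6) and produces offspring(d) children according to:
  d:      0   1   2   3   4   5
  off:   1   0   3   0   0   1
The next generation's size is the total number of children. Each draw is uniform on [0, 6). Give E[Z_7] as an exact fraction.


78125/279936

Outcome values over d=0..5: [1, 0, 3, 0, 0, 1]
Σy = 5, Σy² = 11, M = 6
μ = 5/6 = 5/6,  σ² = 11/6 − (5/6)² = 41/36
E[Z_0] = 1
E[Z_1] = 5/6·E[Z_0] = 5/6
E[Z_2] = 5/6·E[Z_1] = 25/36
E[Z_3] = 5/6·E[Z_2] = 125/216
E[Z_4] = 5/6·E[Z_3] = 625/1296
E[Z_5] = 5/6·E[Z_4] = 3125/7776
E[Z_6] = 5/6·E[Z_5] = 15625/46656
E[Z_7] = 5/6·E[Z_6] = 78125/279936


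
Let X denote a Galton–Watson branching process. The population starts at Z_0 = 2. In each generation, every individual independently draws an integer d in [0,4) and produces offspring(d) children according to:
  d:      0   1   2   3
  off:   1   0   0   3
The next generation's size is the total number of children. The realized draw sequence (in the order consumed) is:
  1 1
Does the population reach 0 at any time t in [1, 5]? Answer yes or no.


yes

gen 0: Z_0=2, draws=[1, 1], offspring=[0, 0], Z_1=0
gen 1: Z_1=0, draws=[], offspring=[], Z_2=0
gen 2: Z_2=0, draws=[], offspring=[], Z_3=0
gen 3: Z_3=0, draws=[], offspring=[], Z_4=0
gen 4: Z_4=0, draws=[], offspring=[], Z_5=0


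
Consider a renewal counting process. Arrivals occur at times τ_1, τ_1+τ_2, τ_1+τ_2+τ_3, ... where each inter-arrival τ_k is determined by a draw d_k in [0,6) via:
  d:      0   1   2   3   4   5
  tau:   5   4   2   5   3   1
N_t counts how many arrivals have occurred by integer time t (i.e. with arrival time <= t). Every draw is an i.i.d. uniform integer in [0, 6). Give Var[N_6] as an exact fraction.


Inter-arrival values over d=0..5: [5, 4, 2, 5, 3, 1]
Each d has probability 1/6, so the pmf of τ is: f(1) = 1/6, f(2) = 1/6, f(3) = 1/6, f(4) = 1/6, f(5) = 1/3
Let p_n(j) = P(N_n = j), with p_0 = [1]. Condition on τ_1: p_n(0) = P(τ > n), and for j >= 1, p_n(j) = Σ_{k<=n} f(k)·p_{n−k}(j−1)
p_1 = [5/6, 1/6]  (j = 0..1)
p_2 = [2/3, 11/36, 1/36]  (j = 0..2)
p_3 = [1/2, 5/12, 17/216, 1/216]  (j = 0..3)
p_4 = [1/3, 1/2, 4/27, 23/1296, 1/1296]  (j = 0..4)
p_5 = [0, 13/18, 25/108, 55/1296, 29/7776, 1/7776]  (j = 0..5)
p_6 = [0, 19/36, 41/108, 35/432, 7/648, 35/46656, 1/46656]  (j = 0..6)
E[N_6] = Σ j·p_6(j) = 73585/46656;  E[N_6²] = Σ j²·p_6(j) = 138467/46656
Var[N_6] = 138467/46656 − (73585/46656)² = 1045564127/2176782336

1045564127/2176782336


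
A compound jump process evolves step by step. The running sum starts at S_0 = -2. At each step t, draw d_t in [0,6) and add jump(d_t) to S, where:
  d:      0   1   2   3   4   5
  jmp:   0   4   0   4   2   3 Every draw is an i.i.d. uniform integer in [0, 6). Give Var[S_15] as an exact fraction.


505/12

Outcome values over d=0..5: [0, 4, 0, 4, 2, 3]
Σy = 13, Σy² = 45, M = 6
μ = 13/6 = 13/6,  σ² = 45/6 − (13/6)² = 101/36
Independent increments: Var[S_15] = 15·σ² = 15·(101/36) = 505/12


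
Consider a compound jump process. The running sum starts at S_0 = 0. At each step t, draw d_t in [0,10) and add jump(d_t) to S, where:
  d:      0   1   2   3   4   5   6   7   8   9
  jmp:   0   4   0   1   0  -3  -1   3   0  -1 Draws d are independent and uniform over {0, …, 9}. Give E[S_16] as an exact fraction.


24/5

Outcome values over d=0..9: [0, 4, 0, 1, 0, -3, -1, 3, 0, -1]
Σy = 3, Σy² = 37, M = 10
μ = 3/10 = 3/10,  σ² = 37/10 − (3/10)² = 361/100
E[S_16] = 0 + 16·(3/10) = 24/5


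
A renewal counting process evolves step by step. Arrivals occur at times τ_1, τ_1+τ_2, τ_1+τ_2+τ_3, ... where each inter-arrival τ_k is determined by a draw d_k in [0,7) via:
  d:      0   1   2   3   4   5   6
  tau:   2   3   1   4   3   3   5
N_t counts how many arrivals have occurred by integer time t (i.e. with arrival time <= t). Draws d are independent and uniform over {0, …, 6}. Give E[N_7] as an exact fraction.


Inter-arrival values over d=0..6: [2, 3, 1, 4, 3, 3, 5]
Each d has probability 1/7, so the pmf of τ is: f(1) = 1/7, f(2) = 1/7, f(3) = 3/7, f(4) = 1/7, f(5) = 1/7
Renewal equation for m(n) = E[N_n]: condition on τ_1 = k (if k <= n, one arrival plus a fresh copy on the remaining n−k steps): m(n) = F(n) + Σ_{k<=n} f(k)·m(n−k), where F(n) = P(τ <= n) and m(0) = 0
m(1) = F(1) = 1/7
m(2) = F(2) + f(1)·m(1) = 2/7 + 1/7·1/7 = 15/49
m(3) = F(3) + f(1)·m(2) + f(2)·m(1) = 5/7 + 1/7·15/49 + 1/7·1/7 = 267/343
m(4) = F(4) + f(1)·m(3) + f(2)·m(2) + f(3)·m(1) = 6/7 + 1/7·267/343 + 1/7·15/49 + 3/7·1/7 = 2577/2401
m(5) = F(5) + f(1)·m(4) + f(2)·m(3) + f(3)·m(2) + f(4)·m(1) = 1 + 1/7·2577/2401 + 1/7·267/343 + 3/7·15/49 + 1/7·1/7 = 23801/16807
m(6) = F(6) + f(1)·m(5) + f(2)·m(4) + f(3)·m(3) + f(4)·m(2) + f(5)·m(1) = 1 + 1/7·23801/16807 + 1/7·2577/2401 + 3/7·267/343 + 1/7·15/49 + 1/7·1/7 = 206284/117649
m(7) = F(7) + f(1)·m(6) + f(2)·m(5) + f(3)·m(4) + f(4)·m(3) + f(5)·m(2) = 1 + 1/7·206284/117649 + 1/7·23801/16807 + 3/7·2577/2401 + 1/7·267/343 + 1/7·15/49 = 1702849/823543
E[N_7] = m(7) = 1702849/823543

1702849/823543


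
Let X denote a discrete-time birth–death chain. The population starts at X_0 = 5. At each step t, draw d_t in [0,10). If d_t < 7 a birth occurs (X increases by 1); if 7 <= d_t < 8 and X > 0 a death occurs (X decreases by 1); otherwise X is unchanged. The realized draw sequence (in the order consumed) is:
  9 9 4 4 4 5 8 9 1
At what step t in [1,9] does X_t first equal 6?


3

t=0: X=5, d=9 → hold, X_1=5
t=1: X=5, d=9 → hold, X_2=5
t=2: X=5, d=4 → birth, X_3=6
t=3: X=6, d=4 → birth, X_4=7
t=4: X=7, d=4 → birth, X_5=8
t=5: X=8, d=5 → birth, X_6=9
t=6: X=9, d=8 → hold, X_7=9
t=7: X=9, d=9 → hold, X_8=9
t=8: X=9, d=1 → birth, X_9=10


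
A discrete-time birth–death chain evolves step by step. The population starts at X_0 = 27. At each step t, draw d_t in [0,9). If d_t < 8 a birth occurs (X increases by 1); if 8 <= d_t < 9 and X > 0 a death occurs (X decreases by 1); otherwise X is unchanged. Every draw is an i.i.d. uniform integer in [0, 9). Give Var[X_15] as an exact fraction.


160/27

X can drop by at most 1 per step and X_0 = 27 > T = 15, so X_t >= 27 − t >= 12 > 0 for every t <= 15: the floor at 0 (the 'and X > 0' condition) never binds. Hence X_15 = X_0 + Σ_{t<15} Y_t with i.i.d. increments Y_t = y(d_t) ∈ {+1, −1, 0}.
Outcome values over d=0..8: [1, 1, 1, 1, 1, 1, 1, 1, -1]
Σy = 7, Σy² = 9, M = 9
μ = 7/9 = 7/9,  σ² = 9/9 − (7/9)² = 32/81
Independent increments: Var[X_15] = 15·σ² = 15·(32/81) = 160/27


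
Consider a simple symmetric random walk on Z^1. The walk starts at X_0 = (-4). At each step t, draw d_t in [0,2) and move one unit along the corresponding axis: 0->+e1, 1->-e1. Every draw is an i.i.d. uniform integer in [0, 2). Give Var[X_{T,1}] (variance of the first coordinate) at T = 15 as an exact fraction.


15

Outcome values over d=0..1: [1, -1]
Σy = 0, Σy² = 2, M = 2
μ = 0/2 = 0,  σ² = 2/2 − (0)² = 1
Independent increments: Var[X_15] = 15·σ² = 15·(1) = 15


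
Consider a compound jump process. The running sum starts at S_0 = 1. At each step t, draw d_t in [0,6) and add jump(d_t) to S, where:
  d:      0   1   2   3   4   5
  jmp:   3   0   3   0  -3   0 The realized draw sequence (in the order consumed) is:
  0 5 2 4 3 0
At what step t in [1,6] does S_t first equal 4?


t=0: S=1, d=0, jump=3, S_1=4
t=1: S=4, d=5, jump=0, S_2=4
t=2: S=4, d=2, jump=3, S_3=7
t=3: S=7, d=4, jump=-3, S_4=4
t=4: S=4, d=3, jump=0, S_5=4
t=5: S=4, d=0, jump=3, S_6=7

1


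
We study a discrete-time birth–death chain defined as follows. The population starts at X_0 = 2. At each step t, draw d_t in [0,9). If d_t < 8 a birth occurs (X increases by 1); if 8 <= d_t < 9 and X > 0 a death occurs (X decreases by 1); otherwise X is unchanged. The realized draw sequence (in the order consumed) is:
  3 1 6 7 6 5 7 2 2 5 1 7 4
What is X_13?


t=0: X=2, d=3 → birth, X_1=3
t=1: X=3, d=1 → birth, X_2=4
t=2: X=4, d=6 → birth, X_3=5
t=3: X=5, d=7 → birth, X_4=6
t=4: X=6, d=6 → birth, X_5=7
t=5: X=7, d=5 → birth, X_6=8
t=6: X=8, d=7 → birth, X_7=9
t=7: X=9, d=2 → birth, X_8=10
t=8: X=10, d=2 → birth, X_9=11
t=9: X=11, d=5 → birth, X_10=12
t=10: X=12, d=1 → birth, X_11=13
t=11: X=13, d=7 → birth, X_12=14
t=12: X=14, d=4 → birth, X_13=15

15


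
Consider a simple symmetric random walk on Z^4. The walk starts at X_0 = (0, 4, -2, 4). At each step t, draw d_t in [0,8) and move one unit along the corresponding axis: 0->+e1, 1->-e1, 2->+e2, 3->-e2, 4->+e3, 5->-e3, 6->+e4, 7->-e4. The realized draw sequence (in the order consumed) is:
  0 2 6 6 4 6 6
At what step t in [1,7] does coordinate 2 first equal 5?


t=0: X=(0, 4, -2, 4), d=0 → +e1, X_1=(1, 4, -2, 4)
t=1: X=(1, 4, -2, 4), d=2 → +e2, X_2=(1, 5, -2, 4)
t=2: X=(1, 5, -2, 4), d=6 → +e4, X_3=(1, 5, -2, 5)
t=3: X=(1, 5, -2, 5), d=6 → +e4, X_4=(1, 5, -2, 6)
t=4: X=(1, 5, -2, 6), d=4 → +e3, X_5=(1, 5, -1, 6)
t=5: X=(1, 5, -1, 6), d=6 → +e4, X_6=(1, 5, -1, 7)
t=6: X=(1, 5, -1, 7), d=6 → +e4, X_7=(1, 5, -1, 8)

2


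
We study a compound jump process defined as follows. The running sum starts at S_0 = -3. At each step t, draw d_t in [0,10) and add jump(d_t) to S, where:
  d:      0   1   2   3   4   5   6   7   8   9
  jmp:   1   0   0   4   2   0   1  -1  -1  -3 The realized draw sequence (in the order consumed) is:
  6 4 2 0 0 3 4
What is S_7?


8

t=0: S=-3, d=6, jump=1, S_1=-2
t=1: S=-2, d=4, jump=2, S_2=0
t=2: S=0, d=2, jump=0, S_3=0
t=3: S=0, d=0, jump=1, S_4=1
t=4: S=1, d=0, jump=1, S_5=2
t=5: S=2, d=3, jump=4, S_6=6
t=6: S=6, d=4, jump=2, S_7=8


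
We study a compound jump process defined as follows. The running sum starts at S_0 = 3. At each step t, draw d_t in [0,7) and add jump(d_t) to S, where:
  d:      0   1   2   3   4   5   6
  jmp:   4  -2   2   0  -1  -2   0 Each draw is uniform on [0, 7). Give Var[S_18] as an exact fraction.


3636/49

Outcome values over d=0..6: [4, -2, 2, 0, -1, -2, 0]
Σy = 1, Σy² = 29, M = 7
μ = 1/7 = 1/7,  σ² = 29/7 − (1/7)² = 202/49
Independent increments: Var[S_18] = 18·σ² = 18·(202/49) = 3636/49


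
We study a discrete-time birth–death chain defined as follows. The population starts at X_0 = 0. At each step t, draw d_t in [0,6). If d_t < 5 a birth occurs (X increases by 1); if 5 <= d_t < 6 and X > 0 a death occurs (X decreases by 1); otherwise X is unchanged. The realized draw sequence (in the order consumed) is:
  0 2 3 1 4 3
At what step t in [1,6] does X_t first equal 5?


t=0: X=0, d=0 → birth, X_1=1
t=1: X=1, d=2 → birth, X_2=2
t=2: X=2, d=3 → birth, X_3=3
t=3: X=3, d=1 → birth, X_4=4
t=4: X=4, d=4 → birth, X_5=5
t=5: X=5, d=3 → birth, X_6=6

5


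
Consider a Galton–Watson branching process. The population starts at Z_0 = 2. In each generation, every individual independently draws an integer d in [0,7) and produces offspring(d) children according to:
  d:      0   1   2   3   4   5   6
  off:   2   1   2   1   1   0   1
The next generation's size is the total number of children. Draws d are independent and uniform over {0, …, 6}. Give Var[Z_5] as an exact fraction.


Outcome values over d=0..6: [2, 1, 2, 1, 1, 0, 1]
Σy = 8, Σy² = 12, M = 7
μ = 8/7 = 8/7,  σ² = 12/7 − (8/7)² = 20/49
V_0 = 0, E_0 = 2
V_1 = 20/49·E_0 + (8/7)²·V_0 = 40/49;  E_1 = 16/7
V_2 = 20/49·E_1 + (8/7)²·V_1 = 4800/2401;  E_2 = 128/49
V_3 = 20/49·E_2 + (8/7)²·V_2 = 432640/117649;  E_3 = 1024/343
V_4 = 20/49·E_3 + (8/7)²·V_3 = 34713600/5764801;  E_4 = 8192/2401
V_5 = 20/49·E_4 + (8/7)²·V_4 = 2615050240/282475249;  E_5 = 65536/16807

2615050240/282475249


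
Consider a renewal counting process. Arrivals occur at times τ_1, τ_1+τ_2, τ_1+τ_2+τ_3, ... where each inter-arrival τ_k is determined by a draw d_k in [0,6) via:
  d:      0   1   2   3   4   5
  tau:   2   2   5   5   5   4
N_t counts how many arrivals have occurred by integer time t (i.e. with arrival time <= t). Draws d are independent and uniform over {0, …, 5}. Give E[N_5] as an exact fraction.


Inter-arrival values over d=0..5: [2, 2, 5, 5, 5, 4]
Each d has probability 1/6, so the pmf of τ is: f(2) = 1/3, f(4) = 1/6, f(5) = 1/2
Renewal equation for m(n) = E[N_n]: condition on τ_1 = k (if k <= n, one arrival plus a fresh copy on the remaining n−k steps): m(n) = F(n) + Σ_{k<=n} f(k)·m(n−k), where F(n) = P(τ <= n) and m(0) = 0
m(1) = F(1) = 0
m(2) = F(2) = 1/3
m(3) = F(3) = 1/3
m(4) = F(4) + f(2)·m(2) = 1/2 + 1/3·1/3 = 11/18
m(5) = F(5) + f(2)·m(3) = 1 + 1/3·1/3 = 10/9
E[N_5] = m(5) = 10/9

10/9


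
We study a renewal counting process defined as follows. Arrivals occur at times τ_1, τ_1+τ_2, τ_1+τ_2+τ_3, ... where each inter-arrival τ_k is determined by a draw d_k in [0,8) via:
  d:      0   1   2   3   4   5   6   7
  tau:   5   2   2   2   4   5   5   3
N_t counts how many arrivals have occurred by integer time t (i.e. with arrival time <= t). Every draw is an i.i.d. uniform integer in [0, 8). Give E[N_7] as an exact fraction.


451/256

Inter-arrival values over d=0..7: [5, 2, 2, 2, 4, 5, 5, 3]
Each d has probability 1/8, so the pmf of τ is: f(2) = 3/8, f(3) = 1/8, f(4) = 1/8, f(5) = 3/8
Renewal equation for m(n) = E[N_n]: condition on τ_1 = k (if k <= n, one arrival plus a fresh copy on the remaining n−k steps): m(n) = F(n) + Σ_{k<=n} f(k)·m(n−k), where F(n) = P(τ <= n) and m(0) = 0
m(1) = F(1) = 0
m(2) = F(2) = 3/8
m(3) = F(3) = 1/2
m(4) = F(4) + f(2)·m(2) = 5/8 + 3/8·3/8 = 49/64
m(5) = F(5) + f(2)·m(3) + f(3)·m(2) = 1 + 3/8·1/2 + 1/8·3/8 = 79/64
m(6) = F(6) + f(2)·m(4) + f(3)·m(3) + f(4)·m(2) = 1 + 3/8·49/64 + 1/8·1/2 + 1/8·3/8 = 715/512
m(7) = F(7) + f(2)·m(5) + f(3)·m(4) + f(4)·m(3) + f(5)·m(2) = 1 + 3/8·79/64 + 1/8·49/64 + 1/8·1/2 + 3/8·3/8 = 451/256
E[N_7] = m(7) = 451/256


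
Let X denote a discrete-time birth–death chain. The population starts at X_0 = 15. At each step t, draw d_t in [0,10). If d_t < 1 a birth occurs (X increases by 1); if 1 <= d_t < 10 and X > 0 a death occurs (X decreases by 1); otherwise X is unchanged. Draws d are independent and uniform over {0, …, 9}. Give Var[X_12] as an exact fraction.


X can drop by at most 1 per step and X_0 = 15 > T = 12, so X_t >= 15 − t >= 3 > 0 for every t <= 12: the floor at 0 (the 'and X > 0' condition) never binds. Hence X_12 = X_0 + Σ_{t<12} Y_t with i.i.d. increments Y_t = y(d_t) ∈ {+1, −1, 0}.
Outcome values over d=0..9: [1, -1, -1, -1, -1, -1, -1, -1, -1, -1]
Σy = -8, Σy² = 10, M = 10
μ = -8/10 = -4/5,  σ² = 10/10 − (-4/5)² = 9/25
Independent increments: Var[X_12] = 12·σ² = 12·(9/25) = 108/25

108/25


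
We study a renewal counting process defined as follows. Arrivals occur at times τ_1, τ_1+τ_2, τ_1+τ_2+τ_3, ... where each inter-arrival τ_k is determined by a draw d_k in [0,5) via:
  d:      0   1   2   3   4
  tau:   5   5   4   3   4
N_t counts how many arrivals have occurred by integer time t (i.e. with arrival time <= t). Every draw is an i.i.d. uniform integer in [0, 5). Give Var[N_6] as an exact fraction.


Inter-arrival values over d=0..4: [5, 5, 4, 3, 4]
Each d has probability 1/5, so the pmf of τ is: f(3) = 1/5, f(4) = 2/5, f(5) = 2/5
Let p_n(j) = P(N_n = j), with p_0 = [1]. Condition on τ_1: p_n(0) = P(τ > n), and for j >= 1, p_n(j) = Σ_{k<=n} f(k)·p_{n−k}(j−1)
p_1 = [1]  (j = 0)
p_2 = [1]  (j = 0)
p_3 = [4/5, 1/5]  (j = 0..1)
p_4 = [2/5, 3/5]  (j = 0..1)
p_5 = [0, 1]  (j = 0..1)
p_6 = [0, 24/25, 1/25]  (j = 0..2)
E[N_6] = Σ j·p_6(j) = 26/25;  E[N_6²] = Σ j²·p_6(j) = 28/25
Var[N_6] = 28/25 − (26/25)² = 24/625

24/625


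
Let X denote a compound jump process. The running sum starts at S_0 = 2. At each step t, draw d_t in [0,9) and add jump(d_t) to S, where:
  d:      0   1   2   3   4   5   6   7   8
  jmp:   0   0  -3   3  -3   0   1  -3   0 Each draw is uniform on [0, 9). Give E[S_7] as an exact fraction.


Outcome values over d=0..8: [0, 0, -3, 3, -3, 0, 1, -3, 0]
Σy = -5, Σy² = 37, M = 9
μ = -5/9 = -5/9,  σ² = 37/9 − (-5/9)² = 308/81
E[S_7] = 2 + 7·(-5/9) = -17/9

-17/9


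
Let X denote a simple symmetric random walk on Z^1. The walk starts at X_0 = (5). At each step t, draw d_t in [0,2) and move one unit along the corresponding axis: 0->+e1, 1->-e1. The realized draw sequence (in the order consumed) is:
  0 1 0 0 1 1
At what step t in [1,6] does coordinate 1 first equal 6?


t=0: X=(5), d=0 → +e1, X_1=(6)
t=1: X=(6), d=1 → -e1, X_2=(5)
t=2: X=(5), d=0 → +e1, X_3=(6)
t=3: X=(6), d=0 → +e1, X_4=(7)
t=4: X=(7), d=1 → -e1, X_5=(6)
t=5: X=(6), d=1 → -e1, X_6=(5)

1


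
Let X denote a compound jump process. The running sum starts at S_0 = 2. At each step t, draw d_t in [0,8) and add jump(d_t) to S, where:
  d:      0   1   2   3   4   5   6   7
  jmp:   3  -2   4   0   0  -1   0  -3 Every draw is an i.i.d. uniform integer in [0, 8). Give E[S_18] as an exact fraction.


Outcome values over d=0..7: [3, -2, 4, 0, 0, -1, 0, -3]
Σy = 1, Σy² = 39, M = 8
μ = 1/8 = 1/8,  σ² = 39/8 − (1/8)² = 311/64
E[S_18] = 2 + 18·(1/8) = 17/4

17/4


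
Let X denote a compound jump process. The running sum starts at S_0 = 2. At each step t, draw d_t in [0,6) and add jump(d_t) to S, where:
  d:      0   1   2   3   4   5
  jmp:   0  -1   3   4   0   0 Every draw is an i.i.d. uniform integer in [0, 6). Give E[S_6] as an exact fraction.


Outcome values over d=0..5: [0, -1, 3, 4, 0, 0]
Σy = 6, Σy² = 26, M = 6
μ = 6/6 = 1,  σ² = 26/6 − (1)² = 10/3
E[S_6] = 2 + 6·(1) = 8

8


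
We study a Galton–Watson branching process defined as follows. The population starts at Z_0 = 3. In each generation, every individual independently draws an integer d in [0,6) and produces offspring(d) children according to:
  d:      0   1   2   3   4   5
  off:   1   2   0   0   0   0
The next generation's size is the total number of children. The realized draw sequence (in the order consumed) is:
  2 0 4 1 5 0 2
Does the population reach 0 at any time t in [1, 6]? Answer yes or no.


yes

gen 0: Z_0=3, draws=[2, 0, 4], offspring=[0, 1, 0], Z_1=1
gen 1: Z_1=1, draws=[1], offspring=[2], Z_2=2
gen 2: Z_2=2, draws=[5, 0], offspring=[0, 1], Z_3=1
gen 3: Z_3=1, draws=[2], offspring=[0], Z_4=0
gen 4: Z_4=0, draws=[], offspring=[], Z_5=0
gen 5: Z_5=0, draws=[], offspring=[], Z_6=0


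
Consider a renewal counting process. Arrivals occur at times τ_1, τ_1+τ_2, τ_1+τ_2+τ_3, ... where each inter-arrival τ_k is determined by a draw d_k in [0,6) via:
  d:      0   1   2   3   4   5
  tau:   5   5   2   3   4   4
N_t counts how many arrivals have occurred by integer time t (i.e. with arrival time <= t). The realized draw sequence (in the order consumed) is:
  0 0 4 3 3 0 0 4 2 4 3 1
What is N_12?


2

draw d_1=0: τ_1=5, arrival time A_1=5
draw d_2=0: τ_2=5, arrival time A_2=10
draw d_3=4: τ_3=4, arrival time A_3=14
draw d_4=3: τ_4=3, arrival time A_4=17
draw d_5=3: τ_5=3, arrival time A_5=20
draw d_6=0: τ_6=5, arrival time A_6=25
draw d_7=0: τ_7=5, arrival time A_7=30
draw d_8=4: τ_8=4, arrival time A_8=34
draw d_9=2: τ_9=2, arrival time A_9=36
draw d_10=4: τ_10=4, arrival time A_10=40
draw d_11=3: τ_11=3, arrival time A_11=43
draw d_12=1: τ_12=5, arrival time A_12=48
N_t over t=0..12: 0:0 1:0 2:0 3:0 4:0 5:1 6:1 7:1 8:1 9:1 10:2 11:2 12:2


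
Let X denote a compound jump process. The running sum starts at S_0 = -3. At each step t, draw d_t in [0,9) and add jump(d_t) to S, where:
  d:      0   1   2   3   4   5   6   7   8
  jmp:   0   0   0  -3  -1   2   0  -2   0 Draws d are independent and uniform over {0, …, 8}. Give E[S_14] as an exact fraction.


Outcome values over d=0..8: [0, 0, 0, -3, -1, 2, 0, -2, 0]
Σy = -4, Σy² = 18, M = 9
μ = -4/9 = -4/9,  σ² = 18/9 − (-4/9)² = 146/81
E[S_14] = -3 + 14·(-4/9) = -83/9

-83/9


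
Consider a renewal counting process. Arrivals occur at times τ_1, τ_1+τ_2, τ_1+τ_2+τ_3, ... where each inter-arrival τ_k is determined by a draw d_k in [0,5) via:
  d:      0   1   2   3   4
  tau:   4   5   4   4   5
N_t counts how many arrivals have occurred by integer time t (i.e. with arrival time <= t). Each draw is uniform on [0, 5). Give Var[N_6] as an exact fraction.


0

Inter-arrival values over d=0..4: [4, 5, 4, 4, 5]
Each d has probability 1/5, so the pmf of τ is: f(4) = 3/5, f(5) = 2/5
Let p_n(j) = P(N_n = j), with p_0 = [1]. Condition on τ_1: p_n(0) = P(τ > n), and for j >= 1, p_n(j) = Σ_{k<=n} f(k)·p_{n−k}(j−1)
p_1 = [1]  (j = 0)
p_2 = [1]  (j = 0)
p_3 = [1]  (j = 0)
p_4 = [2/5, 3/5]  (j = 0..1)
p_5 = [0, 1]  (j = 0..1)
p_6 = [0, 1]  (j = 0..1)
E[N_6] = Σ j·p_6(j) = 1;  E[N_6²] = Σ j²·p_6(j) = 1
Var[N_6] = 1 − (1)² = 0


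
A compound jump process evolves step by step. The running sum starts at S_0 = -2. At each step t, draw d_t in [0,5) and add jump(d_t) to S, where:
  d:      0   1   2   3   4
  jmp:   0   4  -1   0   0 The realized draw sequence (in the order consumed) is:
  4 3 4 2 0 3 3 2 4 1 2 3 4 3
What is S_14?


t=0: S=-2, d=4, jump=0, S_1=-2
t=1: S=-2, d=3, jump=0, S_2=-2
t=2: S=-2, d=4, jump=0, S_3=-2
t=3: S=-2, d=2, jump=-1, S_4=-3
t=4: S=-3, d=0, jump=0, S_5=-3
t=5: S=-3, d=3, jump=0, S_6=-3
t=6: S=-3, d=3, jump=0, S_7=-3
t=7: S=-3, d=2, jump=-1, S_8=-4
t=8: S=-4, d=4, jump=0, S_9=-4
t=9: S=-4, d=1, jump=4, S_10=0
t=10: S=0, d=2, jump=-1, S_11=-1
t=11: S=-1, d=3, jump=0, S_12=-1
t=12: S=-1, d=4, jump=0, S_13=-1
t=13: S=-1, d=3, jump=0, S_14=-1

-1


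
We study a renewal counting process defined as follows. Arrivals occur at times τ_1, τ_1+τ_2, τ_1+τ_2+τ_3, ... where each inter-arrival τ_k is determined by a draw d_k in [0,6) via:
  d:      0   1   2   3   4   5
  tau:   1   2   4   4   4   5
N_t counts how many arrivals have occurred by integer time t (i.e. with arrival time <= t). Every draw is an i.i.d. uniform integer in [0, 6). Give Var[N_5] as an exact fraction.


17927399/60466176

Inter-arrival values over d=0..5: [1, 2, 4, 4, 4, 5]
Each d has probability 1/6, so the pmf of τ is: f(1) = 1/6, f(2) = 1/6, f(4) = 1/2, f(5) = 1/6
Let p_n(j) = P(N_n = j), with p_0 = [1]. Condition on τ_1: p_n(0) = P(τ > n), and for j >= 1, p_n(j) = Σ_{k<=n} f(k)·p_{n−k}(j−1)
p_1 = [5/6, 1/6]  (j = 0..1)
p_2 = [2/3, 11/36, 1/36]  (j = 0..2)
p_3 = [2/3, 1/4, 17/216, 1/216]  (j = 0..3)
p_4 = [1/6, 13/18, 5/54, 23/1296, 1/1296]  (j = 0..4)
p_5 = [0, 13/18, 53/216, 37/1296, 29/7776, 1/7776]  (j = 0..5)
E[N_5] = Σ j·p_5(j) = 10219/7776;  E[N_5²] = Σ j²·p_5(j) = 5245/2592
Var[N_5] = 5245/2592 − (10219/7776)² = 17927399/60466176


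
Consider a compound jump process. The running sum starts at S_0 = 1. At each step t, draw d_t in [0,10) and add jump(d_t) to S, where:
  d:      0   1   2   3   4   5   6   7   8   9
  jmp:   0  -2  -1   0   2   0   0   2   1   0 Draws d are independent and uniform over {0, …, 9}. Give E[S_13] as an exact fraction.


18/5

Outcome values over d=0..9: [0, -2, -1, 0, 2, 0, 0, 2, 1, 0]
Σy = 2, Σy² = 14, M = 10
μ = 2/10 = 1/5,  σ² = 14/10 − (1/5)² = 34/25
E[S_13] = 1 + 13·(1/5) = 18/5


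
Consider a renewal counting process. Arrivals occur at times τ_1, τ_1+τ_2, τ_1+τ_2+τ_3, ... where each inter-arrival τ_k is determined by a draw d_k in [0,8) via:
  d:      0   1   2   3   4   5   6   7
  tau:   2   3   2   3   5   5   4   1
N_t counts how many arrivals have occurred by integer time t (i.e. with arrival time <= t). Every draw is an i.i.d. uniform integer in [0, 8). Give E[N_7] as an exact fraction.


Inter-arrival values over d=0..7: [2, 3, 2, 3, 5, 5, 4, 1]
Each d has probability 1/8, so the pmf of τ is: f(1) = 1/8, f(2) = 1/4, f(3) = 1/4, f(4) = 1/8, f(5) = 1/4
Renewal equation for m(n) = E[N_n]: condition on τ_1 = k (if k <= n, one arrival plus a fresh copy on the remaining n−k steps): m(n) = F(n) + Σ_{k<=n} f(k)·m(n−k), where F(n) = P(τ <= n) and m(0) = 0
m(1) = F(1) = 1/8
m(2) = F(2) + f(1)·m(1) = 3/8 + 1/8·1/8 = 25/64
m(3) = F(3) + f(1)·m(2) + f(2)·m(1) = 5/8 + 1/8·25/64 + 1/4·1/8 = 361/512
m(4) = F(4) + f(1)·m(3) + f(2)·m(2) + f(3)·m(1) = 3/4 + 1/8·361/512 + 1/4·25/64 + 1/4·1/8 = 3961/4096
m(5) = F(5) + f(1)·m(4) + f(2)·m(3) + f(3)·m(2) + f(4)·m(1) = 1 + 1/8·3961/4096 + 1/4·361/512 + 1/4·25/64 + 1/8·1/8 = 46217/32768
m(6) = F(6) + f(1)·m(5) + f(2)·m(4) + f(3)·m(3) + f(4)·m(2) + f(5)·m(1) = 1 + 1/8·46217/32768 + 1/4·3961/4096 + 1/4·361/512 + 1/8·25/64 + 1/4·1/8 = 438937/262144
m(7) = F(7) + f(1)·m(6) + f(2)·m(5) + f(3)·m(4) + f(4)·m(3) + f(5)·m(2) = 1 + 1/8·438937/262144 + 1/4·46217/32768 + 1/4·3961/4096 + 1/8·361/512 + 1/4·25/64 = 4172201/2097152
E[N_7] = m(7) = 4172201/2097152

4172201/2097152


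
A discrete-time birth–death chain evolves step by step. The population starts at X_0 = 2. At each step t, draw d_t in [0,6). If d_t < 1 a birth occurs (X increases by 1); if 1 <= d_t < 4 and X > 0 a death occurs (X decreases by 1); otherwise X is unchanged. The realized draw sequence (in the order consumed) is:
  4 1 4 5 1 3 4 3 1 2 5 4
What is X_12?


0

t=0: X=2, d=4 → hold, X_1=2
t=1: X=2, d=1 → death, X_2=1
t=2: X=1, d=4 → hold, X_3=1
t=3: X=1, d=5 → hold, X_4=1
t=4: X=1, d=1 → death, X_5=0
t=5: X=0, d=3 → hold, X_6=0
t=6: X=0, d=4 → hold, X_7=0
t=7: X=0, d=3 → hold, X_8=0
t=8: X=0, d=1 → hold, X_9=0
t=9: X=0, d=2 → hold, X_10=0
t=10: X=0, d=5 → hold, X_11=0
t=11: X=0, d=4 → hold, X_12=0


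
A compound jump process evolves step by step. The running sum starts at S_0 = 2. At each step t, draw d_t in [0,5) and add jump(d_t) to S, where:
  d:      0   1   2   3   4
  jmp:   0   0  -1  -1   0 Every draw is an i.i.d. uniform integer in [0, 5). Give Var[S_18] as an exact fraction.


108/25

Outcome values over d=0..4: [0, 0, -1, -1, 0]
Σy = -2, Σy² = 2, M = 5
μ = -2/5 = -2/5,  σ² = 2/5 − (-2/5)² = 6/25
Independent increments: Var[S_18] = 18·σ² = 18·(6/25) = 108/25


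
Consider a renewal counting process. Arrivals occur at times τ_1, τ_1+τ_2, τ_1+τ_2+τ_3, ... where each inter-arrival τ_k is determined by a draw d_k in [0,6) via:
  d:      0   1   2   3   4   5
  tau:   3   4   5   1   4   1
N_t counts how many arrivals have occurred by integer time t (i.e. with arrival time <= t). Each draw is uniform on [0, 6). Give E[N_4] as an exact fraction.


Inter-arrival values over d=0..5: [3, 4, 5, 1, 4, 1]
Each d has probability 1/6, so the pmf of τ is: f(1) = 1/3, f(3) = 1/6, f(4) = 1/3, f(5) = 1/6
Renewal equation for m(n) = E[N_n]: condition on τ_1 = k (if k <= n, one arrival plus a fresh copy on the remaining n−k steps): m(n) = F(n) + Σ_{k<=n} f(k)·m(n−k), where F(n) = P(τ <= n) and m(0) = 0
m(1) = F(1) = 1/3
m(2) = F(2) + f(1)·m(1) = 1/3 + 1/3·1/3 = 4/9
m(3) = F(3) + f(1)·m(2) = 1/2 + 1/3·4/9 = 35/54
m(4) = F(4) + f(1)·m(3) + f(3)·m(1) = 5/6 + 1/3·35/54 + 1/6·1/3 = 179/162
E[N_4] = m(4) = 179/162

179/162


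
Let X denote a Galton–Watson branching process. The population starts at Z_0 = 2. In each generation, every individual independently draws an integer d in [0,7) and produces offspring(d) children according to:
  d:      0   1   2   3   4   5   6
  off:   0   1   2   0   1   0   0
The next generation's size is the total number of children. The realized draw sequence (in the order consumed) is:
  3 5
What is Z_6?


gen 0: Z_0=2, draws=[3, 5], offspring=[0, 0], Z_1=0
gen 1: Z_1=0, draws=[], offspring=[], Z_2=0
gen 2: Z_2=0, draws=[], offspring=[], Z_3=0
gen 3: Z_3=0, draws=[], offspring=[], Z_4=0
gen 4: Z_4=0, draws=[], offspring=[], Z_5=0
gen 5: Z_5=0, draws=[], offspring=[], Z_6=0

0


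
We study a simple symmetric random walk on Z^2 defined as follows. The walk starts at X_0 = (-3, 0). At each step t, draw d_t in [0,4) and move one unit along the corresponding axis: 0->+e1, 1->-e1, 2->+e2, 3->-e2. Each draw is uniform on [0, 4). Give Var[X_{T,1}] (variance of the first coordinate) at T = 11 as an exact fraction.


11/2

Outcome values over d=0..3: [1, -1, 0, 0]
Σy = 0, Σy² = 2, M = 4
μ = 0/4 = 0,  σ² = 2/4 − (0)² = 1/2
Independent increments: Var[X_11] = 11·σ² = 11·(1/2) = 11/2


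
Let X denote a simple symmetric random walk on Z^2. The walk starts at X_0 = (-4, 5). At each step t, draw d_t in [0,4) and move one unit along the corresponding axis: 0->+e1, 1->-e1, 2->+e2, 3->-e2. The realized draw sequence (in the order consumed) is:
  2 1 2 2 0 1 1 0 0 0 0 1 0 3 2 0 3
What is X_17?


(-1, 7)

t=0: X=(-4, 5), d=2 → +e2, X_1=(-4, 6)
t=1: X=(-4, 6), d=1 → -e1, X_2=(-5, 6)
t=2: X=(-5, 6), d=2 → +e2, X_3=(-5, 7)
t=3: X=(-5, 7), d=2 → +e2, X_4=(-5, 8)
t=4: X=(-5, 8), d=0 → +e1, X_5=(-4, 8)
t=5: X=(-4, 8), d=1 → -e1, X_6=(-5, 8)
t=6: X=(-5, 8), d=1 → -e1, X_7=(-6, 8)
t=7: X=(-6, 8), d=0 → +e1, X_8=(-5, 8)
t=8: X=(-5, 8), d=0 → +e1, X_9=(-4, 8)
t=9: X=(-4, 8), d=0 → +e1, X_10=(-3, 8)
t=10: X=(-3, 8), d=0 → +e1, X_11=(-2, 8)
t=11: X=(-2, 8), d=1 → -e1, X_12=(-3, 8)
t=12: X=(-3, 8), d=0 → +e1, X_13=(-2, 8)
t=13: X=(-2, 8), d=3 → -e2, X_14=(-2, 7)
t=14: X=(-2, 7), d=2 → +e2, X_15=(-2, 8)
t=15: X=(-2, 8), d=0 → +e1, X_16=(-1, 8)
t=16: X=(-1, 8), d=3 → -e2, X_17=(-1, 7)


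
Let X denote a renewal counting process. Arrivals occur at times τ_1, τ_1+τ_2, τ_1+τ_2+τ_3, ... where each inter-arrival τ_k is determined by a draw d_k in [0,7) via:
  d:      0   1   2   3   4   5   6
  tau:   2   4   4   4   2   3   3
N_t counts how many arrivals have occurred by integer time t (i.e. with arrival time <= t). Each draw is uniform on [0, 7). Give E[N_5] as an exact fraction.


Inter-arrival values over d=0..6: [2, 4, 4, 4, 2, 3, 3]
Each d has probability 1/7, so the pmf of τ is: f(2) = 2/7, f(3) = 2/7, f(4) = 3/7
Renewal equation for m(n) = E[N_n]: condition on τ_1 = k (if k <= n, one arrival plus a fresh copy on the remaining n−k steps): m(n) = F(n) + Σ_{k<=n} f(k)·m(n−k), where F(n) = P(τ <= n) and m(0) = 0
m(1) = F(1) = 0
m(2) = F(2) = 2/7
m(3) = F(3) = 4/7
m(4) = F(4) + f(2)·m(2) = 1 + 2/7·2/7 = 53/49
m(5) = F(5) + f(2)·m(3) + f(3)·m(2) = 1 + 2/7·4/7 + 2/7·2/7 = 61/49
E[N_5] = m(5) = 61/49

61/49


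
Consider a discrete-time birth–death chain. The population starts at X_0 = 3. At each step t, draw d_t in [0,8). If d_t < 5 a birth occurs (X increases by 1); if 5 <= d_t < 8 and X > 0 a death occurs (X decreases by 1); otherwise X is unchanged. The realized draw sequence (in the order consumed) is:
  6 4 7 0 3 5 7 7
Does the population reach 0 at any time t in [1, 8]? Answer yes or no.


t=0: X=3, d=6 → death, X_1=2
t=1: X=2, d=4 → birth, X_2=3
t=2: X=3, d=7 → death, X_3=2
t=3: X=2, d=0 → birth, X_4=3
t=4: X=3, d=3 → birth, X_5=4
t=5: X=4, d=5 → death, X_6=3
t=6: X=3, d=7 → death, X_7=2
t=7: X=2, d=7 → death, X_8=1

no


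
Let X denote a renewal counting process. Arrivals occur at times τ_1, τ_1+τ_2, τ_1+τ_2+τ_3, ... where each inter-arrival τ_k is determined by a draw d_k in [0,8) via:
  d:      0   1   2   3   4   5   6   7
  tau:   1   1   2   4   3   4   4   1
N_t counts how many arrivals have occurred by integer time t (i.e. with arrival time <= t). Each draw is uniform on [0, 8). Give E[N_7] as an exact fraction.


Inter-arrival values over d=0..7: [1, 1, 2, 4, 3, 4, 4, 1]
Each d has probability 1/8, so the pmf of τ is: f(1) = 3/8, f(2) = 1/8, f(3) = 1/8, f(4) = 3/8
Renewal equation for m(n) = E[N_n]: condition on τ_1 = k (if k <= n, one arrival plus a fresh copy on the remaining n−k steps): m(n) = F(n) + Σ_{k<=n} f(k)·m(n−k), where F(n) = P(τ <= n) and m(0) = 0
m(1) = F(1) = 3/8
m(2) = F(2) + f(1)·m(1) = 1/2 + 3/8·3/8 = 41/64
m(3) = F(3) + f(1)·m(2) + f(2)·m(1) = 5/8 + 3/8·41/64 + 1/8·3/8 = 467/512
m(4) = F(4) + f(1)·m(3) + f(2)·m(2) + f(3)·m(1) = 1 + 3/8·467/512 + 1/8·41/64 + 1/8·3/8 = 6017/4096
m(5) = F(5) + f(1)·m(4) + f(2)·m(3) + f(3)·m(2) + f(4)·m(1) = 1 + 3/8·6017/4096 + 1/8·467/512 + 1/8·41/64 + 3/8·3/8 = 61787/32768
m(6) = F(6) + f(1)·m(5) + f(2)·m(4) + f(3)·m(3) + f(4)·m(2) = 1 + 3/8·61787/32768 + 1/8·6017/4096 + 1/8·467/512 + 3/8·41/64 = 588505/262144
m(7) = F(7) + f(1)·m(6) + f(2)·m(5) + f(3)·m(4) + f(4)·m(3) = 1 + 3/8·588505/262144 + 1/8·61787/32768 + 1/8·6017/4096 + 3/8·467/512 = 5459363/2097152
E[N_7] = m(7) = 5459363/2097152

5459363/2097152


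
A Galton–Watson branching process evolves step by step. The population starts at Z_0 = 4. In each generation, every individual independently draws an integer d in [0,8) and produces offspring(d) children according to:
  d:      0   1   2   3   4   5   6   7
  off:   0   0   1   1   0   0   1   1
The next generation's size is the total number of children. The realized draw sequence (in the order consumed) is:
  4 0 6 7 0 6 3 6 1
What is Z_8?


0

gen 0: Z_0=4, draws=[4, 0, 6, 7], offspring=[0, 0, 1, 1], Z_1=2
gen 1: Z_1=2, draws=[0, 6], offspring=[0, 1], Z_2=1
gen 2: Z_2=1, draws=[3], offspring=[1], Z_3=1
gen 3: Z_3=1, draws=[6], offspring=[1], Z_4=1
gen 4: Z_4=1, draws=[1], offspring=[0], Z_5=0
gen 5: Z_5=0, draws=[], offspring=[], Z_6=0
gen 6: Z_6=0, draws=[], offspring=[], Z_7=0
gen 7: Z_7=0, draws=[], offspring=[], Z_8=0
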